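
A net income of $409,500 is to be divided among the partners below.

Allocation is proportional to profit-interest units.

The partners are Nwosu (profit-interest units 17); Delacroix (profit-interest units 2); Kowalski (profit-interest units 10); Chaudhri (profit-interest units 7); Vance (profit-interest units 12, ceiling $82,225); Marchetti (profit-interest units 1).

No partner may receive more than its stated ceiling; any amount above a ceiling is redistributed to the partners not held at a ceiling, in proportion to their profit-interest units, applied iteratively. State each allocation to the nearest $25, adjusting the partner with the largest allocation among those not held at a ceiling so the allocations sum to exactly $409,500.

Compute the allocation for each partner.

Nwosu: $150,350 · Delacroix: $17,700 · Kowalski: $88,450 · Chaudhri: $61,925 · Vance: $82,225 · Marchetti: $8,850

Profit-interest units total: 49.
Proportional shares (ignoring caps): Nwosu 142,071.43; Delacroix 16,714.29; Kowalski 83,571.43; Chaudhri 58,500.00; Vance 100,285.71; Marchetti 8,357.14.
Capped: Vance ($82,225); balance $327,275 reallocated over remaining profit-interest units 37.
Shares after redistribution: Nwosu 150,369.59 → $150,375; Delacroix 17,690.54 → $17,700; Kowalski 88,452.70 → $88,450; Chaudhri 61,916.89 → $61,925; Marchetti 8,845.27 → $8,850.
Rounding difference −$25 applied to Nwosu → $150,350.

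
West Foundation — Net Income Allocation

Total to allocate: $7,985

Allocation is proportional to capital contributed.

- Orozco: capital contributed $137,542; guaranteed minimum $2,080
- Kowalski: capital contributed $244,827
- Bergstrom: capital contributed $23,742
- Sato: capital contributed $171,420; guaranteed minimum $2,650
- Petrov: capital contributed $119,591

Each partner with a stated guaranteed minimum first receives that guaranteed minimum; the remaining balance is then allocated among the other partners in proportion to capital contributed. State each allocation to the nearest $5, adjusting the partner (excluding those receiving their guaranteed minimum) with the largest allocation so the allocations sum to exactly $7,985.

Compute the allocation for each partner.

Guaranteed amounts: Orozco $2,080; Sato $2,650. Residual $3,255.
Residual split over remaining capital contributed 388,160: Kowalski 2,053.05 → $2,055; Bergstrom 199.09 → $200; Petrov 1,002.86 → $1,005.
Rounding difference −$5 applied to Kowalski → $2,050.

Orozco: $2,080 · Kowalski: $2,050 · Bergstrom: $200 · Sato: $2,650 · Petrov: $1,005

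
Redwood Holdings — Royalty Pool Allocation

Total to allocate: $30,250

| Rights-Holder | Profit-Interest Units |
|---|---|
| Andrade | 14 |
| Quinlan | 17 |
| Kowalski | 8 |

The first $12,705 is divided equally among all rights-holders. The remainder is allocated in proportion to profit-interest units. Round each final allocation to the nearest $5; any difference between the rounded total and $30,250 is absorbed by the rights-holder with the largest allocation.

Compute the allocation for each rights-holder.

$12,705 shared equally gives $4,235 per rights-holder.
Remainder $17,545 by profit-interest units (total 39): Andrade 6,298.21 → $6,300; Quinlan 7,647.82 → $7,650; Kowalski 3,598.97 → $3,600.
Rounding difference −$5 on remainder applied to Quinlan.
Totals: Andrade $4,235 + $6,300 = $10,535; Quinlan $4,235 + $7,645 = $11,880; Kowalski $4,235 + $3,600 = $7,835.

Andrade: $10,535 · Quinlan: $11,880 · Kowalski: $7,835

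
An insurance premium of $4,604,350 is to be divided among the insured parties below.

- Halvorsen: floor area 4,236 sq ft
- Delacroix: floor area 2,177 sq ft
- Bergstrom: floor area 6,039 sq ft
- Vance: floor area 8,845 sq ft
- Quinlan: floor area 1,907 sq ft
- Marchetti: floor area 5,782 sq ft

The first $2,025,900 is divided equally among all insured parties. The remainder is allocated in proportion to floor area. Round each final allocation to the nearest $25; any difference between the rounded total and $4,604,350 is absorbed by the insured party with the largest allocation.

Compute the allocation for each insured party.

First tranche $2,025,900 split equally: $337,650 each.
Remainder $2,578,450 by floor area (total 28,986): Halvorsen 376,813.43 → $376,825; Delacroix 193,655.06 → $193,650; Bergstrom 537,199.32 → $537,200; Vance 786,807.09 → $786,800; Quinlan 169,637.21 → $169,625; Marchetti 514,337.88 → $514,350.
Totals: Halvorsen $337,650 + $376,825 = $714,475; Delacroix $337,650 + $193,650 = $531,300; Bergstrom $337,650 + $537,200 = $874,850; Vance $337,650 + $786,800 = $1,124,450; Quinlan $337,650 + $169,625 = $507,275; Marchetti $337,650 + $514,350 = $852,000.

Halvorsen: $714,475 | Delacroix: $531,300 | Bergstrom: $874,850 | Vance: $1,124,450 | Quinlan: $507,275 | Marchetti: $852,000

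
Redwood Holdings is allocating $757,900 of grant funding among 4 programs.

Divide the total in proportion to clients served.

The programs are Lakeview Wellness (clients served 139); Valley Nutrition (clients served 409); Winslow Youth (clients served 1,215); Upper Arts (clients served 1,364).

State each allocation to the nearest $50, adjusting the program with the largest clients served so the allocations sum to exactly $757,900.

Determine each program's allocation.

Lakeview Wellness: $33,700 · Valley Nutrition: $99,150 · Winslow Youth: $294,500 · Upper Arts: $330,550

Combined clients served = 3,127.
Unrounded shares: Lakeview Wellness 139/3,127 × $757,900 = 33,689.83; Valley Nutrition 409/3,127 × $757,900 = 99,130.51; Winslow Youth 1,215/3,127 × $757,900 = 294,483.05; Upper Arts 1,364/3,127 × $757,900 = 330,596.61.
At nearest $50: Lakeview Wellness $33,700; Valley Nutrition $99,150; Winslow Youth $294,500; Upper Arts $330,600. Sum = $757,950.
Difference $757,900 − $757,950 = −$50 applied to largest clients served (Upper Arts): Upper Arts becomes $330,550.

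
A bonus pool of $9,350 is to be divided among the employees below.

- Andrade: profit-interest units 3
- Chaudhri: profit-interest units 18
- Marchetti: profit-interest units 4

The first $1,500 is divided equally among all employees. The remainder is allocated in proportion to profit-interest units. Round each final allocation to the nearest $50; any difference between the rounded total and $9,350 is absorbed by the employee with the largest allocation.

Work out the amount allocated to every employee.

First tranche $1,500 split equally: $500 each.
Remainder $7,850 by profit-interest units (total 25): Andrade 942.00 → $950; Chaudhri 5,652.00 → $5,650; Marchetti 1,256.00 → $1,250.
Totals: Andrade $500 + $950 = $1,450; Chaudhri $500 + $5,650 = $6,150; Marchetti $500 + $1,250 = $1,750.

Andrade: $1,450 | Chaudhri: $6,150 | Marchetti: $1,750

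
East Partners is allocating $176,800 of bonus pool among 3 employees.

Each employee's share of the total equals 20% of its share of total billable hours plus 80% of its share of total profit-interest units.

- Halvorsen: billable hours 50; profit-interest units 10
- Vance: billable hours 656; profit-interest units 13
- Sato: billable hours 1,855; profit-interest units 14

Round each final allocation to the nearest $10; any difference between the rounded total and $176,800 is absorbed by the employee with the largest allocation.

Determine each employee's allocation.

Billable hours total 2,561; profit-interest units total 37.
Composite weights (20% billable hours + 80% profit-interest units): Halvorsen 0.2201; Vance 0.3323; Sato 0.4476.
Pro-rata amounts: Halvorsen 38,917.38; Vance 58,752.60; Sato 79,130.02.
At nearest $10: Halvorsen $38,920; Vance $58,750; Sato $79,130. Sum = $176,800.
No rounding difference to absorb.

Halvorsen: $38,920 · Vance: $58,750 · Sato: $79,130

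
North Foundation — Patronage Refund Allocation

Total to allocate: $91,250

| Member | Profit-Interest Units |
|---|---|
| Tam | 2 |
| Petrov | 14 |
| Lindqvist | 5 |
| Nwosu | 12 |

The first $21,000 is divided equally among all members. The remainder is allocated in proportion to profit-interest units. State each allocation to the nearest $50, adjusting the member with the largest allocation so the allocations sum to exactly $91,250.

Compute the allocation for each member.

Tam: $9,500 · Petrov: $35,050 · Lindqvist: $15,900 · Nwosu: $30,800

Equal tier: $21,000 ÷ 4 = $5,250 apiece.
Remainder $70,250 by profit-interest units (total 33): Tam 4,257.58 → $4,250; Petrov 29,803.03 → $29,800; Lindqvist 10,643.94 → $10,650; Nwosu 25,545.45 → $25,550.
Totals: Tam $5,250 + $4,250 = $9,500; Petrov $5,250 + $29,800 = $35,050; Lindqvist $5,250 + $10,650 = $15,900; Nwosu $5,250 + $25,550 = $30,800.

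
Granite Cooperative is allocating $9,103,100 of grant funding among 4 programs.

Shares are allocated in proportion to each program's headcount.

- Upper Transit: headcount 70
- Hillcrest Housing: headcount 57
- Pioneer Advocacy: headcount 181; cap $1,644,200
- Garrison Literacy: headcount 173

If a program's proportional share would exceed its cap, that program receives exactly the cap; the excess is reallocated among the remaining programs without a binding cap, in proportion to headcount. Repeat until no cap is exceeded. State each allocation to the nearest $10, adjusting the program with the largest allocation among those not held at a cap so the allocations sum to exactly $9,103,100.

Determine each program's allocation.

Sum of headcount: 481.
Unconstrained shares: Upper Transit 1,324,775.47; Hillcrest Housing 1,078,745.74; Pioneer Advocacy 3,425,490.85; Garrison Literacy 3,274,087.94.
Capped: Pioneer Advocacy ($1,644,200); remaining pool $7,458,900 reallocated over remaining headcount 300.
Redistributed shares: Upper Transit 1,740,410.00 → $1,740,410; Hillcrest Housing 1,417,191.00 → $1,417,190; Garrison Literacy 4,301,299.00 → $4,301,300.

Upper Transit: $1,740,410; Hillcrest Housing: $1,417,190; Pioneer Advocacy: $1,644,200; Garrison Literacy: $4,301,300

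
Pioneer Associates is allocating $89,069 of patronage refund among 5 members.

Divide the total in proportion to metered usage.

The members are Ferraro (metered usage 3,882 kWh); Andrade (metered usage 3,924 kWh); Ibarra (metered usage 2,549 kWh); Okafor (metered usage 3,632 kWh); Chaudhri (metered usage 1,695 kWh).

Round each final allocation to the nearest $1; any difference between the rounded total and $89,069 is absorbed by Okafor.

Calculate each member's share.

Ferraro: $22,049 | Andrade: $22,287 | Ibarra: $14,478 | Okafor: $20,628 | Chaudhri: $9,627

Combined metered usage = 15,682.
Raw shares: Ferraro 3,882/15,682 × $89,069 = 22,048.58; Andrade 3,924/15,682 × $89,069 = 22,287.13; Ibarra 2,549/15,682 × $89,069 = 14,477.55; Okafor 3,632/15,682 × $89,069 = 20,628.66; Chaudhri 1,695/15,682 × $89,069 = 9,627.09.
At nearest $1: Ferraro $22,049; Andrade $22,287; Ibarra $14,478; Okafor $20,629; Chaudhri $9,627. Sum = $89,070.
Difference $89,069 − $89,070 = −$1 applied to Okafor: Okafor becomes $20,628.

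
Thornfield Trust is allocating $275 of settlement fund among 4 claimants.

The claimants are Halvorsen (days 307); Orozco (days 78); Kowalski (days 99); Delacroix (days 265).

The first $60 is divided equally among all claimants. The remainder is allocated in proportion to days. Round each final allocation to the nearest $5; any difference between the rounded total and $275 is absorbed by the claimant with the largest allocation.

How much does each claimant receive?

$60 shared equally gives $15 per claimant.
Remainder $215 by days (total 749): Halvorsen 88.12 → $90; Orozco 22.39 → $20; Kowalski 28.42 → $30; Delacroix 76.07 → $75.
Totals: Halvorsen $15 + $90 = $105; Orozco $15 + $20 = $35; Kowalski $15 + $30 = $45; Delacroix $15 + $75 = $90.

Halvorsen: $105; Orozco: $35; Kowalski: $45; Delacroix: $90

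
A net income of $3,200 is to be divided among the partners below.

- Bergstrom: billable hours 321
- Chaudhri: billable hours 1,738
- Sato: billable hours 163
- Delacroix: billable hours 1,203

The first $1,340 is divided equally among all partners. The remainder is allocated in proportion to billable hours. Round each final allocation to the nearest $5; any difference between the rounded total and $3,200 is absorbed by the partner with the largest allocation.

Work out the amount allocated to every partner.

Bergstrom: $510; Chaudhri: $1,275; Sato: $425; Delacroix: $990

First tranche $1,340 split equally: $335 each.
Remainder $1,860 by billable hours (total 3,425): Bergstrom 174.32 → $175; Chaudhri 943.85 → $945; Sato 88.52 → $90; Delacroix 653.31 → $655.
Rounding difference −$5 on remainder applied to Chaudhri.
Totals: Bergstrom $335 + $175 = $510; Chaudhri $335 + $940 = $1,275; Sato $335 + $90 = $425; Delacroix $335 + $655 = $990.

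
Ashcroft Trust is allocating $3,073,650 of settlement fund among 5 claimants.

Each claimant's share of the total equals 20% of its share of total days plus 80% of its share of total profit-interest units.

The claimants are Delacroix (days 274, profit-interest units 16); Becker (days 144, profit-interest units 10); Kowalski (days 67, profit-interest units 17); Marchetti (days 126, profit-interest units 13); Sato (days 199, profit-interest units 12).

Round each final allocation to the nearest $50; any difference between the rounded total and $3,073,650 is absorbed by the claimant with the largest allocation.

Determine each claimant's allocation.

Totals — days 810, profit-interest units 68.
Combined weights (20% days + 80% profit-interest units): Delacroix 0.2559; Becker 0.1532; Kowalski 0.2165; Marchetti 0.1841; Sato 0.1903.
Unrounded shares: Delacroix 786,515.12; Becker 470,891.22; Kowalski 665,578.04; Marchetti 565,712.31; Sato 584,953.32.
Rounded to nearest $50: Delacroix $786,500; Becker $470,900; Kowalski $665,600; Marchetti $565,700; Sato $584,950. Sum = $3,073,650.
Rounded total matches; no reconciliation needed.

Delacroix: $786,500 | Becker: $470,900 | Kowalski: $665,600 | Marchetti: $565,700 | Sato: $584,950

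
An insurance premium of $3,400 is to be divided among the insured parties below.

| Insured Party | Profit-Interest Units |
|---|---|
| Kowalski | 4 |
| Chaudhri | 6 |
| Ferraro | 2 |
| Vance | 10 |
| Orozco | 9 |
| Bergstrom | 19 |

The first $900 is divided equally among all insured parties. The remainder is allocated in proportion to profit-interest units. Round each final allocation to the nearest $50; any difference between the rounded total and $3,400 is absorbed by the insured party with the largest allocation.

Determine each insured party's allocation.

Kowalski: $350; Chaudhri: $450; Ferraro: $250; Vance: $650; Orozco: $600; Bergstrom: $1,100

$900 shared equally gives $150 per insured party.
Remainder $2,500 by profit-interest units (total 50): Kowalski 200.00 → $200; Chaudhri 300.00 → $300; Ferraro 100.00 → $100; Vance 500.00 → $500; Orozco 450.00 → $450; Bergstrom 950.00 → $950.
Totals: Kowalski $150 + $200 = $350; Chaudhri $150 + $300 = $450; Ferraro $150 + $100 = $250; Vance $150 + $500 = $650; Orozco $150 + $450 = $600; Bergstrom $150 + $950 = $1,100.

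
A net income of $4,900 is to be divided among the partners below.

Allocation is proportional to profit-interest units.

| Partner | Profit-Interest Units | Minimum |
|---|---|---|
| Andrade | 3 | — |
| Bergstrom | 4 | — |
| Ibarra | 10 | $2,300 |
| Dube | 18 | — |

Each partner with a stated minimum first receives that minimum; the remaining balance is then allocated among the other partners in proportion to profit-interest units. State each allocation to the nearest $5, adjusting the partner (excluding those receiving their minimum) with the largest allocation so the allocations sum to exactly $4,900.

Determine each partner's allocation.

Fund the minimums — Ibarra $2,300. Remaining pool $2,600.
Remaining pool split over remaining profit-interest units 25: Andrade 312.00 → $310; Bergstrom 416.00 → $415; Dube 1,872.00 → $1,870.
Rounding difference +$5 applied to Dube → $1,875.

Andrade: $310; Bergstrom: $415; Ibarra: $2,300; Dube: $1,875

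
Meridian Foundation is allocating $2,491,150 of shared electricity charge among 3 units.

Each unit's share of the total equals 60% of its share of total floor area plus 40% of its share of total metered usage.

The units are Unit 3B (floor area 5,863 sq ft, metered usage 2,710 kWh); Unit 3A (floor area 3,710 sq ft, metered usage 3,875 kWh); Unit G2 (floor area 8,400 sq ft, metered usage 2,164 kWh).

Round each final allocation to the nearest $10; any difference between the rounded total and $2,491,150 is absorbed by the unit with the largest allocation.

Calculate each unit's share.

Totals — floor area 17,973, metered usage 8,749.
Composite weights (60% floor area + 40% metered usage): Unit 3B 0.3196; Unit 3A 0.3010; Unit G2 0.3794.
Unrounded shares: Unit 3B 796,238.30; Unit 3A 749,874.89; Unit G2 945,036.82.
Rounded to nearest $10: Unit 3B $796,240; Unit 3A $749,870; Unit G2 $945,040. Sum = $2,491,150.
Rounded total matches; no reconciliation needed.

Unit 3B: $796,240 · Unit 3A: $749,870 · Unit G2: $945,040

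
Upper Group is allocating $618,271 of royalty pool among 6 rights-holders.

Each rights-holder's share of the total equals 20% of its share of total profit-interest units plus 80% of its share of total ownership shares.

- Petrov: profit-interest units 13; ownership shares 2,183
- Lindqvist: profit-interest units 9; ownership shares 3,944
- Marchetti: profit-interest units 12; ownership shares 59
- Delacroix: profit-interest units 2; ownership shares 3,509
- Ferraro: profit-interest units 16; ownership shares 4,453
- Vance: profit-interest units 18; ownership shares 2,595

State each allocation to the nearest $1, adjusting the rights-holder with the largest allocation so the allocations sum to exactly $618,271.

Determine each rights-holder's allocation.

Totals — profit-interest units 70, ownership shares 16,743.
Blended shares (20% profit-interest units + 80% ownership shares): Petrov 0.1414; Lindqvist 0.2142; Marchetti 0.0371; Delacroix 0.1734; Ferraro 0.2585; Vance 0.1754.
Proportional shares: Petrov 87,453.90; Lindqvist 132,410.89; Marchetti 22,940.82; Delacroix 107,194.83; Ferraro 159,813.04; Vance 108,457.52.
Rounded to nearest $1: Petrov $87,454; Lindqvist $132,411; Marchetti $22,941; Delacroix $107,195; Ferraro $159,813; Vance $108,458. Sum = $618,272.
Difference $618,271 − $618,272 = −$1 applied to largest allocation (Ferraro): Ferraro becomes $159,812.

Petrov: $87,454; Lindqvist: $132,411; Marchetti: $22,941; Delacroix: $107,195; Ferraro: $159,812; Vance: $108,458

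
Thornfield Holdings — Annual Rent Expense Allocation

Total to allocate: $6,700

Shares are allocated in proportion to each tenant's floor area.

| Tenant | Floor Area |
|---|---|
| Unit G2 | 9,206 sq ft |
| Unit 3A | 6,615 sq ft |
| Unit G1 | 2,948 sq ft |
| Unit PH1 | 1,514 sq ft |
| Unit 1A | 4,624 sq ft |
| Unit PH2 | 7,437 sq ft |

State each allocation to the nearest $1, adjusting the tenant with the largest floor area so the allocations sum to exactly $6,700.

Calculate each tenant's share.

Unit G2: $1,906; Unit 3A: $1,370; Unit G1: $611; Unit PH1: $314; Unit 1A: $958; Unit PH2: $1,541

Floor area total: 32,344.
Pro-rata amounts: Unit G2 9,206/32,344 × $6,700 = 1,907.01; Unit 3A 6,615/32,344 × $6,700 = 1,370.29; Unit G1 2,948/32,344 × $6,700 = 610.67; Unit PH1 1,514/32,344 × $6,700 = 313.62; Unit 1A 4,624/32,344 × $6,700 = 957.85; Unit PH2 7,437/32,344 × $6,700 = 1,540.56.
At nearest $1: Unit G2 $1,907; Unit 3A $1,370; Unit G1 $611; Unit PH1 $314; Unit 1A $958; Unit PH2 $1,541. Sum = $6,701.
Difference $6,700 − $6,701 = −$1 applied to largest floor area (Unit G2): Unit G2 becomes $1,906.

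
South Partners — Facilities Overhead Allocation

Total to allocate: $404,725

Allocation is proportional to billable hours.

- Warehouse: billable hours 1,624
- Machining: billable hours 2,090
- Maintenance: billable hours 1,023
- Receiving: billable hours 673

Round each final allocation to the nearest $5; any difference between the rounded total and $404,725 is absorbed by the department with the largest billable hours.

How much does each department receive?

Warehouse: $121,490 | Machining: $156,360 | Maintenance: $76,530 | Receiving: $50,345

Billable hours total: 5,410.
Proportional shares: Warehouse 1,624/5,410 × $404,725 = 121,492.31; Machining 2,090/5,410 × $404,725 = 156,354.02; Maintenance 1,023/5,410 × $404,725 = 76,531.18; Receiving 673/5,410 × $404,725 = 50,347.49.
After rounding ($5): Warehouse $121,490; Machining $156,355; Maintenance $76,530; Receiving $50,345. Sum = $404,720.
Difference $404,725 − $404,720 = +$5 applied to largest billable hours (Machining): Machining becomes $156,360.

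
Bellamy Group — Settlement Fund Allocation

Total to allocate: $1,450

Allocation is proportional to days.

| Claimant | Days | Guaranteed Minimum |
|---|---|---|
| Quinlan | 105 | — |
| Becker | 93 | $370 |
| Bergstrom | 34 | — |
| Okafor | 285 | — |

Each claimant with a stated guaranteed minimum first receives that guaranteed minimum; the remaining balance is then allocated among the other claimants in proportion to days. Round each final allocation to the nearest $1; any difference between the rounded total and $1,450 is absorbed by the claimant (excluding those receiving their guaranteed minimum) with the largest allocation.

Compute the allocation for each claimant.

Quinlan: $267 · Becker: $370 · Bergstrom: $87 · Okafor: $726

Guaranteed amounts: Becker $370. Residual $1,080.
Residual split over remaining days 424: Quinlan 267.45 → $267; Bergstrom 86.60 → $87; Okafor 725.94 → $726.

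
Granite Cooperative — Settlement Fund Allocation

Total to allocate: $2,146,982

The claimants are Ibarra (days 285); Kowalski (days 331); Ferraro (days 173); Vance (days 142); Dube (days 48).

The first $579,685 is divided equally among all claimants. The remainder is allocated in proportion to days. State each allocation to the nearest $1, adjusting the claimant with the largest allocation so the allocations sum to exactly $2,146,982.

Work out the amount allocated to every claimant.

Ibarra: $572,198; Kowalski: $645,840; Ferraro: $392,896; Vance: $343,267; Dube: $192,781

$579,685 shared equally gives $115,937 per claimant.
Remainder $1,567,297 by days (total 979): Ibarra 456,261.13 → $456,261; Kowalski 529,903.28 → $529,903; Ferraro 276,958.51 → $276,959; Vance 227,330.11 → $227,330; Dube 76,843.98 → $76,844.
Totals: Ibarra $115,937 + $456,261 = $572,198; Kowalski $115,937 + $529,903 = $645,840; Ferraro $115,937 + $276,959 = $392,896; Vance $115,937 + $227,330 = $343,267; Dube $115,937 + $76,844 = $192,781.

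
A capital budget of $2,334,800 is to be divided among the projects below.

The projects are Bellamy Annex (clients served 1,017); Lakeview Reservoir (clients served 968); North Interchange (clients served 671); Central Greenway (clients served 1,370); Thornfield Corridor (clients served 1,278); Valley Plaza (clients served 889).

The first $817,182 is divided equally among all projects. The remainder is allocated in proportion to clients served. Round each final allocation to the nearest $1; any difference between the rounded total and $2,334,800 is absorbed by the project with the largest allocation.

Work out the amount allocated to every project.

First tranche $817,182 split equally: $136,197 each.
Remainder $1,517,618 by clients served (total 6,193): Bellamy Annex 249,219.68 → $249,220; Lakeview Reservoir 237,212.05 → $237,212; North Interchange 164,431.08 → $164,431; Central Greenway 335,723.67 → $335,724; Thornfield Corridor 313,178.72 → $313,179; Valley Plaza 217,852.80 → $217,853.
Rounding difference −$1 on remainder applied to Central Greenway.
Totals: Bellamy Annex $136,197 + $249,220 = $385,417; Lakeview Reservoir $136,197 + $237,212 = $373,409; North Interchange $136,197 + $164,431 = $300,628; Central Greenway $136,197 + $335,723 = $471,920; Thornfield Corridor $136,197 + $313,179 = $449,376; Valley Plaza $136,197 + $217,853 = $354,050.

Bellamy Annex: $385,417; Lakeview Reservoir: $373,409; North Interchange: $300,628; Central Greenway: $471,920; Thornfield Corridor: $449,376; Valley Plaza: $354,050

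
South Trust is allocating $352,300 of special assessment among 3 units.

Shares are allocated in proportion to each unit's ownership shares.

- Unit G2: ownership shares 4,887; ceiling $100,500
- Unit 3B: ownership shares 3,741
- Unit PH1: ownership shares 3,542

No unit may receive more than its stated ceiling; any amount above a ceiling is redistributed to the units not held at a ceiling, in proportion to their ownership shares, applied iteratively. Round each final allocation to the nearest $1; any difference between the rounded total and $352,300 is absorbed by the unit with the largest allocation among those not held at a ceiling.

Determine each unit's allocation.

Combined ownership shares = 12,170.
Proportional shares (ignoring caps): Unit G2 141,470.02; Unit 3B 108,295.34; Unit PH1 102,534.64.
Held at cap: Unit G2 ($100,500); residual $251,800 reallocated over remaining ownership shares 7,283.
Remaining shares: Unit 3B 129,340.08 → $129,340; Unit PH1 122,459.92 → $122,460.

Unit G2: $100,500; Unit 3B: $129,340; Unit PH1: $122,460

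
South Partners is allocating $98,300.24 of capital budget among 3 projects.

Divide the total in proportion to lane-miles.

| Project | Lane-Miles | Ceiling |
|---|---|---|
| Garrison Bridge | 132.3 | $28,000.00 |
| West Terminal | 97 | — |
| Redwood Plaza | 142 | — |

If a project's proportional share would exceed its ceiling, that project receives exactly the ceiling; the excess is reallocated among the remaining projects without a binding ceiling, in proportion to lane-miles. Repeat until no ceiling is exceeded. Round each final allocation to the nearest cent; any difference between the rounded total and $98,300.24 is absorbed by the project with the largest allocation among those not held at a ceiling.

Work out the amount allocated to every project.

Sum of lane-miles: 371.3.
Proportional shares (ignoring caps): Garrison Bridge 35,025.9137; West Terminal 25,680.3751; Redwood Plaza 37,593.9512.
Held at cap: Garrison Bridge ($28,000.00); remaining pool $70,300.24 reallocated over remaining lane-miles 239.
Redistributed shares: West Terminal 28,531.8966 → $28,531.90; Redwood Plaza 41,768.3434 → $41,768.34.

Garrison Bridge: $28,000.00; West Terminal: $28,531.90; Redwood Plaza: $41,768.34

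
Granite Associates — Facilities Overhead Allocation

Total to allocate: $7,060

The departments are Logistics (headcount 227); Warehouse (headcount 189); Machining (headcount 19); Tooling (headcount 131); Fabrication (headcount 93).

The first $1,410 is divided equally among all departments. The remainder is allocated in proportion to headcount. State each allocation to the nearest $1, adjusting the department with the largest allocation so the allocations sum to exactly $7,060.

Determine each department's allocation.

Logistics: $2,229; Warehouse: $1,902; Machining: $445; Tooling: $1,405; Fabrication: $1,079

Equal tier: $1,410 ÷ 5 = $282 apiece.
Remainder $5,650 by headcount (total 659): Logistics 1,946.21 → $1,946; Warehouse 1,620.41 → $1,620; Machining 162.90 → $163; Tooling 1,123.14 → $1,123; Fabrication 797.34 → $797.
Rounding difference +$1 on remainder applied to Logistics.
Totals: Logistics $282 + $1,947 = $2,229; Warehouse $282 + $1,620 = $1,902; Machining $282 + $163 = $445; Tooling $282 + $1,123 = $1,405; Fabrication $282 + $797 = $1,079.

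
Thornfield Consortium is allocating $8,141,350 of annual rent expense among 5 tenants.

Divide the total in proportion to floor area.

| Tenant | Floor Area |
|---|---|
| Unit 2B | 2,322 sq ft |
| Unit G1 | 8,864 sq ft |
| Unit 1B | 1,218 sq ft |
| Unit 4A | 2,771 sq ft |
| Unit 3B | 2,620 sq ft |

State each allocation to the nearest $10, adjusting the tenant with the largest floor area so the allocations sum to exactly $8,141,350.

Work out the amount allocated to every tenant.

Combined floor area = 17,795.
Raw shares: Unit 2B 2,322/17,795 × $8,141,350 = 1,062,332.94; Unit G1 8,864/17,795 × $8,141,350 = 4,055,348.49; Unit 1B 1,218/17,795 × $8,141,350 = 557,244.41; Unit 4A 2,771/17,795 × $8,141,350 = 1,267,753.91; Unit 3B 2,620/17,795 × $8,141,350 = 1,198,670.24.
At nearest $10: Unit 2B $1,062,330; Unit G1 $4,055,350; Unit 1B $557,240; Unit 4A $1,267,750; Unit 3B $1,198,670. Sum = $8,141,340.
Difference $8,141,350 − $8,141,340 = +$10 applied to largest floor area (Unit G1): Unit G1 becomes $4,055,360.

Unit 2B: $1,062,330; Unit G1: $4,055,360; Unit 1B: $557,240; Unit 4A: $1,267,750; Unit 3B: $1,198,670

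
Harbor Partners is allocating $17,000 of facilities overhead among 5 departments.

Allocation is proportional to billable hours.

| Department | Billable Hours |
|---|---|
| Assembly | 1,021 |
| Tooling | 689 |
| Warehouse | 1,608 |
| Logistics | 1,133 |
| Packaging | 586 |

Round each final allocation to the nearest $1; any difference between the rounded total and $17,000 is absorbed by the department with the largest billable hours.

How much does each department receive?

Assembly: $3,446; Tooling: $2,325; Warehouse: $5,427; Logistics: $3,824; Packaging: $1,978

Total billable hours = 1,021 + 689 + 1,608 + 1,133 + 586 = 5,037.
Unrounded shares: Assembly 3,445.90; Tooling 2,325.39; Warehouse 5,427.04; Logistics 3,823.90; Packaging 1,977.76.
Rounded to nearest $1: Assembly $3,446; Tooling $2,325; Warehouse $5,427; Logistics $3,824; Packaging $1,978. Sum = $17,000.
No rounding difference to absorb.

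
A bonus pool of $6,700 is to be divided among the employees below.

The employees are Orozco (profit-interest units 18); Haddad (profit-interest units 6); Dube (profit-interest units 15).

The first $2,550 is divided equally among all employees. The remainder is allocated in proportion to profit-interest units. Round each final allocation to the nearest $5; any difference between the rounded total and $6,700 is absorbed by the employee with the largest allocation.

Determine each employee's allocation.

Equal tier: $2,550 ÷ 3 = $850 apiece.
Remainder $4,150 by profit-interest units (total 39): Orozco 1,915.38 → $1,915; Haddad 638.46 → $640; Dube 1,596.15 → $1,595.
Totals: Orozco $850 + $1,915 = $2,765; Haddad $850 + $640 = $1,490; Dube $850 + $1,595 = $2,445.

Orozco: $2,765 | Haddad: $1,490 | Dube: $2,445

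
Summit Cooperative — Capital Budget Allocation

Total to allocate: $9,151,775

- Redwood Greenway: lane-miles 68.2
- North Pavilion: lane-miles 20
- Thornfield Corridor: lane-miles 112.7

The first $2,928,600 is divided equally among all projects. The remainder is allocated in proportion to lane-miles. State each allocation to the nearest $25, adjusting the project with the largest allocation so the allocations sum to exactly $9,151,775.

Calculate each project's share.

Redwood Greenway: $3,088,800 | North Pavilion: $1,595,725 | Thornfield Corridor: $4,467,250

First tranche $2,928,600 split equally: $976,200 each.
Remainder $6,223,175 by lane-miles (total 200.9): Redwood Greenway 2,112,595.99 → $2,112,600; North Pavilion 619,529.62 → $619,525; Thornfield Corridor 3,491,049.39 → $3,491,050.
Totals: Redwood Greenway $976,200 + $2,112,600 = $3,088,800; North Pavilion $976,200 + $619,525 = $1,595,725; Thornfield Corridor $976,200 + $3,491,050 = $4,467,250.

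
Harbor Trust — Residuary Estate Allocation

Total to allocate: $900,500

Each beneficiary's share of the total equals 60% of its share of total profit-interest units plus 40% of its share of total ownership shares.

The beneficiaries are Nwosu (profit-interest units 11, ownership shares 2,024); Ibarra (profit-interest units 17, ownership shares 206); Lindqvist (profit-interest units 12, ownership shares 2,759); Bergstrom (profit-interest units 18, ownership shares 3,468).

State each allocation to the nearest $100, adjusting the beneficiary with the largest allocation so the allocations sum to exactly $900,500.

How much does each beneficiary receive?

Nwosu: $188,700; Ibarra: $167,100; Lindqvist: $229,300; Bergstrom: $315,400

Totals — profit-interest units 58, ownership shares 8,457.
Composite weights (60% profit-interest units + 40% ownership shares): Nwosu 0.2095; Ibarra 0.1856; Lindqvist 0.2546; Bergstrom 0.3502.
Unrounded shares: Nwosu 188,676.77; Ibarra 167,137.73; Lindqvist 229,297.36; Bergstrom 315,388.14.
At nearest $100: Nwosu $188,700; Ibarra $167,100; Lindqvist $229,300; Bergstrom $315,400. Sum = $900,500.
No rounding difference to absorb.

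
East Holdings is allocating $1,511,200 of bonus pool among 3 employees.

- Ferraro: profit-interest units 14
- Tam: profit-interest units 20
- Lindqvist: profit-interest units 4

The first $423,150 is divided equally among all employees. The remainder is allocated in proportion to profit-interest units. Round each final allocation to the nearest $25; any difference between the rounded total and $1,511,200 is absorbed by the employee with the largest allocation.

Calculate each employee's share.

$423,150 shared equally gives $141,050 per employee.
Remainder $1,088,050 by profit-interest units (total 38): Ferraro 400,860.53 → $400,850; Tam 572,657.89 → $572,650; Lindqvist 114,531.58 → $114,525.
Rounding difference +$25 on remainder applied to Tam.
Totals: Ferraro $141,050 + $400,850 = $541,900; Tam $141,050 + $572,675 = $713,725; Lindqvist $141,050 + $114,525 = $255,575.

Ferraro: $541,900 | Tam: $713,725 | Lindqvist: $255,575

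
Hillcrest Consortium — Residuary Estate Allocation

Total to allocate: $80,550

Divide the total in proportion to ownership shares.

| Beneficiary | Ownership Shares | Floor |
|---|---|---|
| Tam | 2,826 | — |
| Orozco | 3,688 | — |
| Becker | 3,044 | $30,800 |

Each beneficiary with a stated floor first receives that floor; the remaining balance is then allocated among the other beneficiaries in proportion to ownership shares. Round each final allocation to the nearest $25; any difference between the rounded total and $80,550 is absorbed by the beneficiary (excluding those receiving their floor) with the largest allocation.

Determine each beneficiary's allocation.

Minimums first: Becker $30,800. Residual $49,750.
Residual split over remaining ownership shares 6,514: Tam 21,583.28 → $21,575; Orozco 28,166.72 → $28,175.

Tam: $21,575 · Orozco: $28,175 · Becker: $30,800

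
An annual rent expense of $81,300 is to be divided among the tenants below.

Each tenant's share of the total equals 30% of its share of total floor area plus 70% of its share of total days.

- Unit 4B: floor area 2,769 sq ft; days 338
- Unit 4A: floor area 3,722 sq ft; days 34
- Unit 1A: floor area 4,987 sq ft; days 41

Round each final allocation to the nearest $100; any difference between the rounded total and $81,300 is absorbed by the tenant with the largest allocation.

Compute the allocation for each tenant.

Unit 4B: $52,500 | Unit 4A: $12,600 | Unit 1A: $16,200

Floor area total 11,478; days total 413.
Composite weights (30% floor area + 70% days): Unit 4B 0.6453; Unit 4A 0.1549; Unit 1A 0.1998.
Unrounded shares: Unit 4B 52,459.20; Unit 4A 12,594.09; Unit 1A 16,246.71.
At nearest $100: Unit 4B $52,500; Unit 4A $12,600; Unit 1A $16,200. Sum = $81,300.
Sum already equals the total — no adjustment.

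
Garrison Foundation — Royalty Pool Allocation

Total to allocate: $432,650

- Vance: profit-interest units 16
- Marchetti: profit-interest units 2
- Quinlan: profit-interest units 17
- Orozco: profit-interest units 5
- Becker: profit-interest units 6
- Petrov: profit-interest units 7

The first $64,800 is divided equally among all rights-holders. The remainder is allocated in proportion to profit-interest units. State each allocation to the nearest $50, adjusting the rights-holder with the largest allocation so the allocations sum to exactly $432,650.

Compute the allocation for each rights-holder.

Equal tier: $64,800 ÷ 6 = $10,800 apiece.
Remainder $367,850 by profit-interest units (total 53): Vance 111,049.06 → $111,050; Marchetti 13,881.13 → $13,900; Quinlan 117,989.62 → $118,000; Orozco 34,702.83 → $34,700; Becker 41,643.40 → $41,650; Petrov 48,583.96 → $48,600.
Rounding difference −$50 on remainder applied to Quinlan.
Totals: Vance $10,800 + $111,050 = $121,850; Marchetti $10,800 + $13,900 = $24,700; Quinlan $10,800 + $117,950 = $128,750; Orozco $10,800 + $34,700 = $45,500; Becker $10,800 + $41,650 = $52,450; Petrov $10,800 + $48,600 = $59,400.

Vance: $121,850 | Marchetti: $24,700 | Quinlan: $128,750 | Orozco: $45,500 | Becker: $52,450 | Petrov: $59,400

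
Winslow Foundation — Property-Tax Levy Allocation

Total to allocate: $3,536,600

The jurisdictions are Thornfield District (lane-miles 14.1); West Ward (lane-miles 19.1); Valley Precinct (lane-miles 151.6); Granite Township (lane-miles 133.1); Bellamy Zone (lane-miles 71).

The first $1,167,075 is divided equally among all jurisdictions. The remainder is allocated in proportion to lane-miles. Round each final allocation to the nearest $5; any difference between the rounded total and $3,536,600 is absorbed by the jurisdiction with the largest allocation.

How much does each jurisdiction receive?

Equal tier: $1,167,075 ÷ 5 = $233,415 apiece.
Remainder $2,369,525 by lane-miles (total 388.9): Thornfield District 85,909.75 → $85,910; West Ward 116,374.20 → $116,375; Valley Precinct 923,682.15 → $923,680; Granite Township 810,963.69 → $810,965; Bellamy Zone 432,595.20 → $432,595.
Totals: Thornfield District $233,415 + $85,910 = $319,325; West Ward $233,415 + $116,375 = $349,790; Valley Precinct $233,415 + $923,680 = $1,157,095; Granite Township $233,415 + $810,965 = $1,044,380; Bellamy Zone $233,415 + $432,595 = $666,010.

Thornfield District: $319,325 | West Ward: $349,790 | Valley Precinct: $1,157,095 | Granite Township: $1,044,380 | Bellamy Zone: $666,010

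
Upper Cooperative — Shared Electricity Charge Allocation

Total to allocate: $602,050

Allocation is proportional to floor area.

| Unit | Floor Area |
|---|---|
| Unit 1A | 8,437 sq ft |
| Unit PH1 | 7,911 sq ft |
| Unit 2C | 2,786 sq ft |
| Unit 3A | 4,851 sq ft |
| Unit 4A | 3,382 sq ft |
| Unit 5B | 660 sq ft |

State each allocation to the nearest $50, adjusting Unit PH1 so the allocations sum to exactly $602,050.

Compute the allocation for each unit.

Total floor area = 28,027.
Pro-rata amounts: Unit 1A 8,437/28,027 × $602,050 = 181,235.80; Unit PH1 7,911/28,027 × $602,050 = 169,936.76; Unit 2C 2,786/28,027 × $602,050 = 59,846.27; Unit 3A 4,851/28,027 × $602,050 = 104,204.68; Unit 4A 3,382/28,027 × $602,050 = 72,648.98; Unit 5B 660/28,027 × $602,050 = 14,177.51.
Rounded to nearest $50: Unit 1A $181,250; Unit PH1 $169,950; Unit 2C $59,850; Unit 3A $104,200; Unit 4A $72,650; Unit 5B $14,200. Sum = $602,100.
Difference $602,050 − $602,100 = −$50 applied to Unit PH1: Unit PH1 becomes $169,900.

Unit 1A: $181,250 | Unit PH1: $169,900 | Unit 2C: $59,850 | Unit 3A: $104,200 | Unit 4A: $72,650 | Unit 5B: $14,200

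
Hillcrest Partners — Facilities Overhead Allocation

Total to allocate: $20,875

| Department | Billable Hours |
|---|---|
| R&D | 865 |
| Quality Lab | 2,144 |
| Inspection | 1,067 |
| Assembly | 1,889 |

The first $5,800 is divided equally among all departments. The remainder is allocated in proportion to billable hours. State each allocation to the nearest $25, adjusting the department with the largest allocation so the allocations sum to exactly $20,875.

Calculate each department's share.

Equal tier: $5,800 ÷ 4 = $1,450 apiece.
Remainder $15,075 by billable hours (total 5,965): R&D 2,186.06 → $2,175; Quality Lab 5,418.41 → $5,425; Inspection 2,696.57 → $2,700; Assembly 4,773.96 → $4,775.
Totals: R&D $1,450 + $2,175 = $3,625; Quality Lab $1,450 + $5,425 = $6,875; Inspection $1,450 + $2,700 = $4,150; Assembly $1,450 + $4,775 = $6,225.

R&D: $3,625 · Quality Lab: $6,875 · Inspection: $4,150 · Assembly: $6,225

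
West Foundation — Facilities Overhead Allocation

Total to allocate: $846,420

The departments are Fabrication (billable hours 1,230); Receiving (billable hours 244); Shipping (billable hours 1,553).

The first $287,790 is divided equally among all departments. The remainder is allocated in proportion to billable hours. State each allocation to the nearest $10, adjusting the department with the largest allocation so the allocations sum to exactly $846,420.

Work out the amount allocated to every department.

Fabrication: $322,930; Receiving: $140,960; Shipping: $382,530

Equal tier: $287,790 ÷ 3 = $95,930 apiece.
Remainder $558,630 by billable hours (total 3,027): Fabrication 226,995.34 → $227,000; Receiving 45,029.97 → $45,030; Shipping 286,604.69 → $286,600.
Totals: Fabrication $95,930 + $227,000 = $322,930; Receiving $95,930 + $45,030 = $140,960; Shipping $95,930 + $286,600 = $382,530.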